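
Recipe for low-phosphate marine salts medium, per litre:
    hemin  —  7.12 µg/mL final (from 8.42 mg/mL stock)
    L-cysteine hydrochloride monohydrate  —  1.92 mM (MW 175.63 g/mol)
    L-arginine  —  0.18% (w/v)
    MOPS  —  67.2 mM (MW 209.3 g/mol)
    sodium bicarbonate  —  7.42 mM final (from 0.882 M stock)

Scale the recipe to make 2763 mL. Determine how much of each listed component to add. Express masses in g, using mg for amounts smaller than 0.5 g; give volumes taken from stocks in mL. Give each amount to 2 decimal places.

Working volume: 2763 mL = 2.763 L.
hemin: dilute stock: 7.12 µg/mL × 2763 mL ÷ 8420 µg/mL = 2.34 mL
L-cysteine hydrochloride monohydrate: 1.92 mmol/L × 175.63 g/mol × 2.763 L ÷ 1000 = 0.93 g
L-arginine: 0.18 g per 100 mL × 2763 mL ÷ 100 = 4.97 g
MOPS: 67.2 mmol/L × 209.3 g/mol × 2.763 L ÷ 1000 = 38.86 g
sodium bicarbonate: V = C2·V2/C1 = 7.42 mM × 2763 mL ÷ 882 mM = 23.24 mL

hemin 2.34 mL; L-cysteine hydrochloride monohydrate 0.93 g; L-arginine 4.97 g; MOPS 38.86 g; sodium bicarbonate 23.24 mL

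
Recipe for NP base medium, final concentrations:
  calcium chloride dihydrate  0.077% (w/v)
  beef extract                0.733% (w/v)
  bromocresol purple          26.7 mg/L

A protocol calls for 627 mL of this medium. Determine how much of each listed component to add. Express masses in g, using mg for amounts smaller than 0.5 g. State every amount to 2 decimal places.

calcium chloride dihydrate 482.79 mg; beef extract 4.60 g; bromocresol purple 16.74 mg

Working volume: 627 mL = 0.627 L.
calcium chloride dihydrate: 0.077% w/v = 0.77 g/L → 0.77 × 0.627 L = 0.48279 g = 482.79 mg
beef extract: 0.733 g per 100 mL × 627 mL ÷ 100 = 4.60 g
bromocresol purple: 26.7 mg/L × 0.627 L = 16.74 mg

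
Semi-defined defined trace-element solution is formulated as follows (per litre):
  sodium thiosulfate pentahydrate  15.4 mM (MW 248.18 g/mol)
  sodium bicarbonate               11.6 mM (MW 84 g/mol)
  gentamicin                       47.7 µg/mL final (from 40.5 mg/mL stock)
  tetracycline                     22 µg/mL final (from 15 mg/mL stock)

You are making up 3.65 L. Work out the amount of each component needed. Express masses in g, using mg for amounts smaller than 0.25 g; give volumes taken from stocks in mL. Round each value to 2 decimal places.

sodium thiosulfate pentahydrate 13.95 g; sodium bicarbonate 3.56 g; gentamicin 4.30 mL; tetracycline 5.35 mL

Working volume: 3.65 L.
sodium thiosulfate pentahydrate: 15.4 mmol/L × 248.18 g/mol × 3.65 L ÷ 1000 = 13.95 g
sodium bicarbonate: 11.6 mmol/L × 84 g/mol × 3.65 L ÷ 1000 = 3.56 g
gentamicin: V = C2·V2/C1 = 47.7 µg/mL × 3650 mL ÷ 40500 µg/mL = 4.30 mL
tetracycline: dilute stock: 22 µg/mL × 3650 mL ÷ 15000 µg/mL = 5.35 mL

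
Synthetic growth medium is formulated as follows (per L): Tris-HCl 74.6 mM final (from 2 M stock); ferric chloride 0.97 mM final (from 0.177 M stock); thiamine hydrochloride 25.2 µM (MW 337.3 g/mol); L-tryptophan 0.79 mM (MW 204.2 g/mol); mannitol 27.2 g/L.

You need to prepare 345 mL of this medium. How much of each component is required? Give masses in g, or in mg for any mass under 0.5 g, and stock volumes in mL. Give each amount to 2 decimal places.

Scale factor relative to 1 L: 0.345.
Tris-HCl: V = C2·V2/C1 = 74.6 mM × 345 mL ÷ 2000 mM = 12.87 mL
ferric chloride: C1V1 = C2V2 → 0.97 mM × 345 mL ÷ 177 mM = 1.89 mL
thiamine hydrochloride: 25.2 µmol/L × 337.3 g/mol × 0.345 L ÷ 1000 = 2.93 mg
L-tryptophan: 0.79 mmol/L × 204.2 mg/mmol × 0.345 L = 55.65 mg
mannitol: 27.2 g/L × 0.345 L = 9.38 g

Tris-HCl 12.87 mL; ferric chloride 1.89 mL; thiamine hydrochloride 2.93 mg; L-tryptophan 55.65 mg; mannitol 9.38 g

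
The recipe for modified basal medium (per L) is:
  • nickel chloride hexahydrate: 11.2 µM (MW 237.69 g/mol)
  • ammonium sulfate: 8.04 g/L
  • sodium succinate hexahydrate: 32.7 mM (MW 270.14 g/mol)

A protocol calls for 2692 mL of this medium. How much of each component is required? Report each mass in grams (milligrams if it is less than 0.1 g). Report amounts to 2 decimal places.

Working volume: 2692 mL = 2.692 L.
nickel chloride hexahydrate: 11.2 µmol/L × 237.69 g/mol × 2.692 L ÷ 1000 = 7.17 mg
ammonium sulfate: 8.04 g/L × 2.692 L = 21.64 g
sodium succinate hexahydrate: 32.7 mmol/L × 270.14 g/mol × 2.692 L ÷ 1000 = 23.78 g

nickel chloride hexahydrate 7.17 mg; ammonium sulfate 21.64 g; sodium succinate hexahydrate 23.78 g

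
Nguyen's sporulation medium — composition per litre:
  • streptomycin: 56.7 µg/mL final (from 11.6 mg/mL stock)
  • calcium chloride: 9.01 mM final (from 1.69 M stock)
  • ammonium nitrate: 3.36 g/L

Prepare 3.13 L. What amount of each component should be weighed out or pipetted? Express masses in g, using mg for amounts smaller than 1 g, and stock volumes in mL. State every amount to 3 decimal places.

Scale factor relative to 1 L: 3.13.
streptomycin: dilute stock: 56.7 µg/mL × 3130 mL ÷ 11600 µg/mL = 15.299 mL
calcium chloride: dilute stock: 9.01 mM × 3130 mL ÷ 1690 mM = 16.687 mL
ammonium nitrate: 3.36 g/L × 3.13 L = 10.517 g

streptomycin 15.299 mL; calcium chloride 16.687 mL; ammonium nitrate 10.517 g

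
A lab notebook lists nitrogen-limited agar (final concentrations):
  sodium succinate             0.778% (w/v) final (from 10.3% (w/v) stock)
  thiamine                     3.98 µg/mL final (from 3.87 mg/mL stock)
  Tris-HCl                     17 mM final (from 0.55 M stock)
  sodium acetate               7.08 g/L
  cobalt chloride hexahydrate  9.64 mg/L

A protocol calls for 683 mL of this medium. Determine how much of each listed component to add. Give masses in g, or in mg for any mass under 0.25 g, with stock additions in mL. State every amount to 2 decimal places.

Scale factor relative to 1 L: 0.683.
sodium succinate: dilute stock: 0.778% ÷ 10.3% × 683 mL = 51.59 mL
thiamine: C1V1 = C2V2 → 3.98 µg/mL × 683 mL ÷ 3870 µg/mL = 0.70 mL
Tris-HCl: C1V1 = C2V2 → 17 mM × 683 mL ÷ 550 mM = 21.11 mL
sodium acetate: 7.08 g/L × 0.683 L = 4.84 g
cobalt chloride hexahydrate: 9.64 mg/L × 0.683 L = 6.58 mg

sodium succinate 51.59 mL; thiamine 0.70 mL; Tris-HCl 21.11 mL; sodium acetate 4.84 g; cobalt chloride hexahydrate 6.58 mg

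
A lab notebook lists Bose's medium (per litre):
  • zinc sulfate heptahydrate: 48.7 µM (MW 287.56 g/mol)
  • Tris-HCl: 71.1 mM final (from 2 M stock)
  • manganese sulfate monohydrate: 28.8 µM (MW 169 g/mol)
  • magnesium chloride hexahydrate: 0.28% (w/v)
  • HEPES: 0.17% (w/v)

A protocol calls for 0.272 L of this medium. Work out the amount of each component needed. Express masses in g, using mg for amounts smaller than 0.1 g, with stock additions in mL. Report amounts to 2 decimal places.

Scale factor relative to 1 L: 0.272.
zinc sulfate heptahydrate: 48.7 µmol/L × 287.56 g/mol × 0.272 L ÷ 1000 = 3.81 mg
Tris-HCl: C1V1 = C2V2 → 71.1 mM × 272 mL ÷ 2000 mM = 9.67 mL
manganese sulfate monohydrate: 28.8 µmol/L × 169 g/mol × 0.272 L ÷ 1000 = 1.32 mg
magnesium chloride hexahydrate: 0.28% w/v = 2.8 g/L → 2.8 × 0.272 L = 0.76 g
HEPES: 0.17% w/v = 1.7 g/L → 1.7 × 0.272 L = 0.46 g

zinc sulfate heptahydrate 3.81 mg; Tris-HCl 9.67 mL; manganese sulfate monohydrate 1.32 mg; magnesium chloride hexahydrate 0.76 g; HEPES 0.46 g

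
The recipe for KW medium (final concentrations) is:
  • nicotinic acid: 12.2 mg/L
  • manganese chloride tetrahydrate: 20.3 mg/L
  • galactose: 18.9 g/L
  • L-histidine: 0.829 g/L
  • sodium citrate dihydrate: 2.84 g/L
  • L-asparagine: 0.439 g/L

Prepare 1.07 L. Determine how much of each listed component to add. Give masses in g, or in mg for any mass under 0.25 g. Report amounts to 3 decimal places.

nicotinic acid 13.054 mg; manganese chloride tetrahydrate 21.721 mg; galactose 20.223 g; L-histidine 0.887 g; sodium citrate dihydrate 3.039 g; L-asparagine 0.470 g

Scale factor relative to 1 L: 1.07.
nicotinic acid: 12.2 mg/L × 1.07 L = 13.054 mg
manganese chloride tetrahydrate: 20.3 mg/L × 1.07 L = 21.721 mg
galactose: 18.9 g/L × 1.07 L = 20.223 g
L-histidine: 0.829 g/L × 1.07 L = 0.887 g
sodium citrate dihydrate: 2.84 g/L × 1.07 L = 3.039 g
L-asparagine: 0.439 g/L × 1.07 L = 0.470 g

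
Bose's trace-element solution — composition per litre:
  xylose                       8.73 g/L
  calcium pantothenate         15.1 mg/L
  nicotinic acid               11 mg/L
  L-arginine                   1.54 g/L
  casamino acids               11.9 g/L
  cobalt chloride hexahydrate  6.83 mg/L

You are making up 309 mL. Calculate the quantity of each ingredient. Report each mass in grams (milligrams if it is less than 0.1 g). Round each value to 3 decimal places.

Scale factor relative to 1 L: 0.309.
xylose: 8.73 g/L × 0.309 L = 2.698 g
calcium pantothenate: 15.1 mg/L × 0.309 L = 4.666 mg
nicotinic acid: 11 mg/L × 0.309 L = 3.399 mg
L-arginine: 1.54 g/L × 0.309 L = 0.476 g
casamino acids: 11.9 g/L × 0.309 L = 3.677 g
cobalt chloride hexahydrate: 6.83 mg/L × 0.309 L = 2.110 mg

xylose 2.698 g; calcium pantothenate 4.666 mg; nicotinic acid 3.399 mg; L-arginine 0.476 g; casamino acids 3.677 g; cobalt chloride hexahydrate 2.110 mg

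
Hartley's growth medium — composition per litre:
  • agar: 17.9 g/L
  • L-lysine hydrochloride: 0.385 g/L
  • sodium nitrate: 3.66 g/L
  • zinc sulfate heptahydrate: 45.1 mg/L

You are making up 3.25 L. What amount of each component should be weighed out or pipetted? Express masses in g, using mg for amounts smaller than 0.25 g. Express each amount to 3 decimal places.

agar 58.175 g; L-lysine hydrochloride 1.251 g; sodium nitrate 11.895 g; zinc sulfate heptahydrate 146.575 mg

Scale factor relative to 1 L: 3.25.
agar: 17.9 g/L × 3.25 L = 58.175 g
L-lysine hydrochloride: 0.385 g/L × 3.25 L = 1.251 g
sodium nitrate: 3.66 g/L × 3.25 L = 11.895 g
zinc sulfate heptahydrate: 45.1 mg/L × 3.25 L = 146.575 mg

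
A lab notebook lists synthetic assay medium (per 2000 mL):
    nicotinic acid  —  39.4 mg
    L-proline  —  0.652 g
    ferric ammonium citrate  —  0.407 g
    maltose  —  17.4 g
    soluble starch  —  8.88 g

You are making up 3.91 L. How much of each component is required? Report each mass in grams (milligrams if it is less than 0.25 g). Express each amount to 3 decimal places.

Scale factor = 3910 mL / 2000 mL = 1.955.
nicotinic acid: 39.4 mg × (3910 mL / 2000 mL) = 77.027 mg
L-proline: 0.652 g × (3910 mL / 2000 mL) = 1.275 g
ferric ammonium citrate: 0.407 g × (3910 mL / 2000 mL) = 0.796 g
maltose: 17.4 g × (3910 mL / 2000 mL) = 34.017 g
soluble starch: 8.88 g × (3910 mL / 2000 mL) = 17.360 g

nicotinic acid 77.027 mg; L-proline 1.275 g; ferric ammonium citrate 0.796 g; maltose 34.017 g; soluble starch 17.360 g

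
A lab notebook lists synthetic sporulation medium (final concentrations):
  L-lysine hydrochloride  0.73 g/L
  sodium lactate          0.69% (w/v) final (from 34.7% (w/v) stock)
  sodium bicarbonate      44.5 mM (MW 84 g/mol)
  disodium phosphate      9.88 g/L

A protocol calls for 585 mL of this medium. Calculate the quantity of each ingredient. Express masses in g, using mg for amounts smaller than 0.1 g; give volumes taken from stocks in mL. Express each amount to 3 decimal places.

L-lysine hydrochloride 0.427 g; sodium lactate 11.633 mL; sodium bicarbonate 2.187 g; disodium phosphate 5.780 g

Scale factor relative to 1 L: 0.585.
L-lysine hydrochloride: 0.73 g/L × 0.585 L = 0.427 g
sodium lactate: V = C2·V2/C1 = 0.69% ÷ 34.7% × 585 mL = 11.633 mL
sodium bicarbonate: 44.5 mmol/L × 84 g/mol × 0.585 L ÷ 1000 = 2.187 g
disodium phosphate: 9.88 g/L × 0.585 L = 5.780 g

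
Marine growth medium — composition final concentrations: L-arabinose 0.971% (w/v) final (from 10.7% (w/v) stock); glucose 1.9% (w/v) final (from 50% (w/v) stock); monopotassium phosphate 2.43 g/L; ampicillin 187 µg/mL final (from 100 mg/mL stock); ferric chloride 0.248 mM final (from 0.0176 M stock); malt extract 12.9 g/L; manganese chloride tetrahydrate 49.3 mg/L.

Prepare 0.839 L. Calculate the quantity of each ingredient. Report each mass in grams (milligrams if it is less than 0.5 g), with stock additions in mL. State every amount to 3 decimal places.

Working volume: 0.839 L.
L-arabinose: V = C2·V2/C1 = 0.971% ÷ 10.7% × 839 mL = 76.137 mL
glucose: dilute stock: 1.9% ÷ 50% × 839 mL = 31.882 mL
monopotassium phosphate: 2.43 g/L × 0.839 L = 2.039 g
ampicillin: C1V1 = C2V2 → 187 µg/mL × 839 mL ÷ 100000 µg/mL = 1.569 mL
ferric chloride: C1V1 = C2V2 → 0.248 mM × 839 mL ÷ 17.6 mM = 11.822 mL
malt extract: 12.9 g/L × 0.839 L = 10.823 g
manganese chloride tetrahydrate: 49.3 mg/L × 0.839 L = 41.363 mg

L-arabinose 76.137 mL; glucose 31.882 mL; monopotassium phosphate 2.039 g; ampicillin 1.569 mL; ferric chloride 11.822 mL; malt extract 10.823 g; manganese chloride tetrahydrate 41.363 mg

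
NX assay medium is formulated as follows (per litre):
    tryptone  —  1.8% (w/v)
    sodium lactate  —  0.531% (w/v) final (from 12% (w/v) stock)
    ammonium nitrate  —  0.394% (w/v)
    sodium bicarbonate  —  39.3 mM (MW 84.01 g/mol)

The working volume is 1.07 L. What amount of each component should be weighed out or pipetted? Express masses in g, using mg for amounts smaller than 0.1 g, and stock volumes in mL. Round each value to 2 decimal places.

Working volume: 1.07 L.
tryptone: 1.8 g per 100 mL × 1070 mL ÷ 100 = 19.26 g
sodium lactate: V = C2·V2/C1 = 0.531% ÷ 12% × 1070 mL = 47.35 mL
ammonium nitrate: 0.394 g per 100 mL × 1070 mL ÷ 100 = 4.22 g
sodium bicarbonate: 39.3 mmol/L × 84.01 g/mol × 1.07 L ÷ 1000 = 3.53 g

tryptone 19.26 g; sodium lactate 47.35 mL; ammonium nitrate 4.22 g; sodium bicarbonate 3.53 g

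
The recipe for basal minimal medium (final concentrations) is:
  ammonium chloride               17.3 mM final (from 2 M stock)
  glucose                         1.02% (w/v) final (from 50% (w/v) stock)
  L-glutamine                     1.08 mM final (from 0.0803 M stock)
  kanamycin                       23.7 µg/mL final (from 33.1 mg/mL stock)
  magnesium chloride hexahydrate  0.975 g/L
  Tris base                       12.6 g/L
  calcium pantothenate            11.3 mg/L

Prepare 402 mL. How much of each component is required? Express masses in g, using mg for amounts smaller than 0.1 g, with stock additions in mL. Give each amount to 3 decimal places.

Working volume: 402 mL = 0.402 L.
ammonium chloride: dilute stock: 17.3 mM × 402 mL ÷ 2000 mM = 3.477 mL
glucose: C1V1 = C2V2 → 1.02% ÷ 50% × 402 mL = 8.201 mL
L-glutamine: V = C2·V2/C1 = 1.08 mM × 402 mL ÷ 80.3 mM = 5.407 mL
kanamycin: V = C2·V2/C1 = 23.7 µg/mL × 402 mL ÷ 33100 µg/mL = 0.288 mL
magnesium chloride hexahydrate: 0.975 g/L × 0.402 L = 0.392 g
Tris base: 12.6 g/L × 0.402 L = 5.065 g
calcium pantothenate: 11.3 mg/L × 0.402 L = 4.543 mg

ammonium chloride 3.477 mL; glucose 8.201 mL; L-glutamine 5.407 mL; kanamycin 0.288 mL; magnesium chloride hexahydrate 0.392 g; Tris base 5.065 g; calcium pantothenate 4.543 mg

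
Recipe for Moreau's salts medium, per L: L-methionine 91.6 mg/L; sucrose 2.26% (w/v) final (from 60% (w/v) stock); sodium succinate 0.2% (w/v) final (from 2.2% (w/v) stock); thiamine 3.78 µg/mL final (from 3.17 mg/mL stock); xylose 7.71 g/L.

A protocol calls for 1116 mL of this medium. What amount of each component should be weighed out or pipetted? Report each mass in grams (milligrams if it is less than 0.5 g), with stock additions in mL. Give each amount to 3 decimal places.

Working volume: 1116 mL = 1.116 L.
L-methionine: 91.6 mg/L × 1.116 L = 102.226 mg
sucrose: C1V1 = C2V2 → 2.26% ÷ 60% × 1116 mL = 42.036 mL
sodium succinate: V = C2·V2/C1 = 0.2% ÷ 2.2% × 1116 mL = 101.455 mL
thiamine: dilute stock: 3.78 µg/mL × 1116 mL ÷ 3170 µg/mL = 1.331 mL
xylose: 7.71 g/L × 1.116 L = 8.604 g

L-methionine 102.226 mg; sucrose 42.036 mL; sodium succinate 101.455 mL; thiamine 1.331 mL; xylose 8.604 g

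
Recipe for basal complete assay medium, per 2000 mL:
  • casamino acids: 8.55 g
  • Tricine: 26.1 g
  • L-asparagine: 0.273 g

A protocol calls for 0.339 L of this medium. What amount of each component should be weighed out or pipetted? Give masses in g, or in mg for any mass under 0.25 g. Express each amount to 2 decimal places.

casamino acids 1.45 g; Tricine 4.42 g; L-asparagine 46.27 mg

Scale factor = 339 mL / 2000 mL = 0.1695.
casamino acids: 8.55 g × (339 mL / 2000 mL) = 1.45 g
Tricine: 26.1 g × (339 mL / 2000 mL) = 4.42 g
L-asparagine: 0.273 g × (339 mL / 2000 mL) = 0.0462735 g = 46.27 mg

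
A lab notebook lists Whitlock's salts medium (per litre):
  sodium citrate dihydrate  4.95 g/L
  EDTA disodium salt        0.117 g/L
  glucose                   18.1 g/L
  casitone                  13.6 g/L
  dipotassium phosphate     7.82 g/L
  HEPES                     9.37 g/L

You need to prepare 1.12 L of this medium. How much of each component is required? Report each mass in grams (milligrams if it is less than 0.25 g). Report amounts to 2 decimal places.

Working volume: 1.12 L.
sodium citrate dihydrate: 4.95 g/L × 1.12 L = 5.54 g
EDTA disodium salt: 0.117 g/L × 1.12 L = 0.13104 g = 131.04 mg
glucose: 18.1 g/L × 1.12 L = 20.27 g
casitone: 13.6 g/L × 1.12 L = 15.23 g
dipotassium phosphate: 7.82 g/L × 1.12 L = 8.76 g
HEPES: 9.37 g/L × 1.12 L = 10.49 g

sodium citrate dihydrate 5.54 g; EDTA disodium salt 131.04 mg; glucose 20.27 g; casitone 15.23 g; dipotassium phosphate 8.76 g; HEPES 10.49 g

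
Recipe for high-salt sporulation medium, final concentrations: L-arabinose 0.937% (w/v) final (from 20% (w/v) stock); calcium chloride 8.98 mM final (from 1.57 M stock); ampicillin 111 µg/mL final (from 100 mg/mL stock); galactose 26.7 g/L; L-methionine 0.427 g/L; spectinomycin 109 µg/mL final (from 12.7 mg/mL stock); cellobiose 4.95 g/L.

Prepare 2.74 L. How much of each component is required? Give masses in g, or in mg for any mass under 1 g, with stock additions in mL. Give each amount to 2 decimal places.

L-arabinose 128.37 mL; calcium chloride 15.67 mL; ampicillin 3.04 mL; galactose 73.16 g; L-methionine 1.17 g; spectinomycin 23.52 mL; cellobiose 13.56 g

Scale factor relative to 1 L: 2.74.
L-arabinose: V = C2·V2/C1 = 0.937% ÷ 20% × 2740 mL = 128.37 mL
calcium chloride: dilute stock: 8.98 mM × 2740 mL ÷ 1570 mM = 15.67 mL
ampicillin: C1V1 = C2V2 → 111 µg/mL × 2740 mL ÷ 100000 µg/mL = 3.04 mL
galactose: 26.7 g/L × 2.74 L = 73.16 g
L-methionine: 0.427 g/L × 2.74 L = 1.17 g
spectinomycin: dilute stock: 109 µg/mL × 2740 mL ÷ 12700 µg/mL = 23.52 mL
cellobiose: 4.95 g/L × 2.74 L = 13.56 g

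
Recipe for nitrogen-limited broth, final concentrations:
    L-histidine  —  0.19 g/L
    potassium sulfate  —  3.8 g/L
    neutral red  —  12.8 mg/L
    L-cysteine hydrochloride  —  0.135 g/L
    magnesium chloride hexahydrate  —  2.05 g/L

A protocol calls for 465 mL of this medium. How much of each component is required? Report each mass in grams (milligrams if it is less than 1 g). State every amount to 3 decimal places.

L-histidine 88.350 mg; potassium sulfate 1.767 g; neutral red 5.952 mg; L-cysteine hydrochloride 62.775 mg; magnesium chloride hexahydrate 953.250 mg

Target volume = 465 mL = 0.465 L.
L-histidine: 0.19 g/L × 0.465 L = 0.08835 g = 88.350 mg
potassium sulfate: 3.8 g/L × 0.465 L = 1.767 g
neutral red: 12.8 mg/L × 0.465 L = 5.952 mg
L-cysteine hydrochloride: 0.135 g/L × 0.465 L = 0.062775 g = 62.775 mg
magnesium chloride hexahydrate: 2.05 g/L × 0.465 L = 0.95325 g = 953.250 mg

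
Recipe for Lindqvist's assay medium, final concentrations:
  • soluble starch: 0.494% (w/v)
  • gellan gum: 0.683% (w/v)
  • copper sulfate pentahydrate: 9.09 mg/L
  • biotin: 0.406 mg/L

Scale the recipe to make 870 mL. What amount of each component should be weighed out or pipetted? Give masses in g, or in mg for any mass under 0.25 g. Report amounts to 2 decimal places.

soluble starch 4.30 g; gellan gum 5.94 g; copper sulfate pentahydrate 7.91 mg; biotin 0.35 mg

Scale factor relative to 1 L: 0.87.
soluble starch: 0.494% w/v = 4.94 g/L → 4.94 × 0.87 L = 4.30 g
gellan gum: 0.683% w/v = 6.83 g/L → 6.83 × 0.87 L = 5.94 g
copper sulfate pentahydrate: 9.09 mg/L × 0.87 L = 7.91 mg
biotin: 0.406 mg/L × 0.87 L = 0.35 mg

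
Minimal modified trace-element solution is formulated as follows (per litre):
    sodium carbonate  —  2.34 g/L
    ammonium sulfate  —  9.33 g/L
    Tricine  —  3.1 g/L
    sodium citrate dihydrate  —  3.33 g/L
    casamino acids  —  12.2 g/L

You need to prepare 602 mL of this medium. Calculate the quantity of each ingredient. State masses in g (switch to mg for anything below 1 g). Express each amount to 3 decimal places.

sodium carbonate 1.409 g; ammonium sulfate 5.617 g; Tricine 1.866 g; sodium citrate dihydrate 2.005 g; casamino acids 7.344 g

Working volume: 602 mL = 0.602 L.
sodium carbonate: 2.34 g/L × 0.602 L = 1.409 g
ammonium sulfate: 9.33 g/L × 0.602 L = 5.617 g
Tricine: 3.1 g/L × 0.602 L = 1.866 g
sodium citrate dihydrate: 3.33 g/L × 0.602 L = 2.005 g
casamino acids: 12.2 g/L × 0.602 L = 7.344 g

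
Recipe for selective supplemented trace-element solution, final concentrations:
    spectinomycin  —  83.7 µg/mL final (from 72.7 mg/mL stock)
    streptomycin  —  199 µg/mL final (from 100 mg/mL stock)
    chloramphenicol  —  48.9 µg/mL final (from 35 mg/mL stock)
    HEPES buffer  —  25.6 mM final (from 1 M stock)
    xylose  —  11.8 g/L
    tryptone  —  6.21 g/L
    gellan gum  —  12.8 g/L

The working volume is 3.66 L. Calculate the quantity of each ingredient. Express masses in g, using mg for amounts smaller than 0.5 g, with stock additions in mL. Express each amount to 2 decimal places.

spectinomycin 4.21 mL; streptomycin 7.28 mL; chloramphenicol 5.11 mL; HEPES buffer 93.70 mL; xylose 43.19 g; tryptone 22.73 g; gellan gum 46.85 g

Scale factor relative to 1 L: 3.66.
spectinomycin: V = C2·V2/C1 = 83.7 µg/mL × 3660 mL ÷ 72700 µg/mL = 4.21 mL
streptomycin: C1V1 = C2V2 → 199 µg/mL × 3660 mL ÷ 100000 µg/mL = 7.28 mL
chloramphenicol: dilute stock: 48.9 µg/mL × 3660 mL ÷ 35000 µg/mL = 5.11 mL
HEPES buffer: C1V1 = C2V2 → 25.6 mM × 3660 mL ÷ 1000 mM = 93.70 mL
xylose: 11.8 g/L × 3.66 L = 43.19 g
tryptone: 6.21 g/L × 3.66 L = 22.73 g
gellan gum: 12.8 g/L × 3.66 L = 46.85 g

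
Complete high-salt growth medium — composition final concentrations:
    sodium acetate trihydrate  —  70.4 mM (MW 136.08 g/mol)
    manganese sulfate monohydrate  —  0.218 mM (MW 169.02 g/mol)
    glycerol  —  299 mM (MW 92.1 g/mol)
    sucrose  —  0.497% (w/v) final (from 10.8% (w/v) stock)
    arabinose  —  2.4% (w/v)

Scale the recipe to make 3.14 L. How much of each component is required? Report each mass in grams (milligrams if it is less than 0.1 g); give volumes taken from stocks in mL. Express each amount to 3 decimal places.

sodium acetate trihydrate 30.081 g; manganese sulfate monohydrate 0.116 g; glycerol 86.469 g; sucrose 144.498 mL; arabinose 75.360 g

Working volume: 3.14 L.
sodium acetate trihydrate: 70.4 mmol/L × 136.08 g/mol × 3.14 L ÷ 1000 = 30.081 g
manganese sulfate monohydrate: 0.218 mmol/L × 169.02 g/mol × 3.14 L ÷ 1000 = 0.116 g
glycerol: 299 mmol/L × 92.1 g/mol × 3.14 L ÷ 1000 = 86.469 g
sucrose: C1V1 = C2V2 → 0.497% ÷ 10.8% × 3140 mL = 144.498 mL
arabinose: 2.4% w/v = 24 g/L → 24 × 3.14 L = 75.360 g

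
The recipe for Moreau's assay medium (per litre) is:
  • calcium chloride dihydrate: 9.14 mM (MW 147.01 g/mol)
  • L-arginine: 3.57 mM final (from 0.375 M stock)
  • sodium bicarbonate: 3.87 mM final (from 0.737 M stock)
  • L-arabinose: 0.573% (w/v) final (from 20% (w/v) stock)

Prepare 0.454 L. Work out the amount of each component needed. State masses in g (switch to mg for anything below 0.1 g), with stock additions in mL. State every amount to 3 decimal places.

Working volume: 0.454 L.
calcium chloride dihydrate: 9.14 mmol/L × 147.01 g/mol × 0.454 L ÷ 1000 = 0.610 g
L-arginine: dilute stock: 3.57 mM × 454 mL ÷ 375 mM = 4.322 mL
sodium bicarbonate: dilute stock: 3.87 mM × 454 mL ÷ 737 mM = 2.384 mL
L-arabinose: dilute stock: 0.573% ÷ 20% × 454 mL = 13.007 mL

calcium chloride dihydrate 0.610 g; L-arginine 4.322 mL; sodium bicarbonate 2.384 mL; L-arabinose 13.007 mL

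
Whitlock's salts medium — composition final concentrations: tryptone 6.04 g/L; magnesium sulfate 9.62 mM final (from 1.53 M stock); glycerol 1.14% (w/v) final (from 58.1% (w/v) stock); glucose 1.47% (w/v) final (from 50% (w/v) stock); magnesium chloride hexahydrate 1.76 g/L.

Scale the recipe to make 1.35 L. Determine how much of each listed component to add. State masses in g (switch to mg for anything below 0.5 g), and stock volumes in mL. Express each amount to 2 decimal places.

tryptone 8.15 g; magnesium sulfate 8.49 mL; glycerol 26.49 mL; glucose 39.69 mL; magnesium chloride hexahydrate 2.38 g

Scale factor relative to 1 L: 1.35.
tryptone: 6.04 g/L × 1.35 L = 8.15 g
magnesium sulfate: C1V1 = C2V2 → 9.62 mM × 1350 mL ÷ 1530 mM = 8.49 mL
glycerol: V = C2·V2/C1 = 1.14% ÷ 58.1% × 1350 mL = 26.49 mL
glucose: dilute stock: 1.47% ÷ 50% × 1350 mL = 39.69 mL
magnesium chloride hexahydrate: 1.76 g/L × 1.35 L = 2.38 g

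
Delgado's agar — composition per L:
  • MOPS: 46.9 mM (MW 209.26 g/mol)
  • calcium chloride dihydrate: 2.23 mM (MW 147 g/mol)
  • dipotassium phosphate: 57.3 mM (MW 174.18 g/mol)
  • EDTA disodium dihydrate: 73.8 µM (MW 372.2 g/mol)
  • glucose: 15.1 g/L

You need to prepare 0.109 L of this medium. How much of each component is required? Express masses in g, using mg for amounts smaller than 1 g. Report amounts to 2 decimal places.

Scale factor relative to 1 L: 0.109.
MOPS: 46.9 mmol/L × 209.26 g/mol × 0.109 L ÷ 1000 = 1.07 g
calcium chloride dihydrate: 2.23 mmol/L × 147 mg/mmol × 0.109 L = 35.73 mg
dipotassium phosphate: 57.3 mmol/L × 174.18 g/mol × 0.109 L ÷ 1000 = 1.09 g
EDTA disodium dihydrate: 73.8 µmol/L × 372.2 g/mol × 0.109 L ÷ 1000 = 2.99 mg
glucose: 15.1 g/L × 0.109 L = 1.65 g

MOPS 1.07 g; calcium chloride dihydrate 35.73 mg; dipotassium phosphate 1.09 g; EDTA disodium dihydrate 2.99 mg; glucose 1.65 g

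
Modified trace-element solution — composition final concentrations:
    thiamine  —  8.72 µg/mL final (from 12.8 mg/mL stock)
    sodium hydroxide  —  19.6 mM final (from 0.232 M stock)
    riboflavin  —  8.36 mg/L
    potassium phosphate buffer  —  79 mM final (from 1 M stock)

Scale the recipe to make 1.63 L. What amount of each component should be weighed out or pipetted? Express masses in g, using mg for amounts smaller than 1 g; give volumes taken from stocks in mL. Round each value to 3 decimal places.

thiamine 1.110 mL; sodium hydroxide 137.707 mL; riboflavin 13.627 mg; potassium phosphate buffer 128.770 mL

Scale factor relative to 1 L: 1.63.
thiamine: V = C2·V2/C1 = 8.72 µg/mL × 1630 mL ÷ 12800 µg/mL = 1.110 mL
sodium hydroxide: V = C2·V2/C1 = 19.6 mM × 1630 mL ÷ 232 mM = 137.707 mL
riboflavin: 8.36 mg/L × 1.63 L = 13.627 mg
potassium phosphate buffer: C1V1 = C2V2 → 79 mM × 1630 mL ÷ 1000 mM = 128.770 mL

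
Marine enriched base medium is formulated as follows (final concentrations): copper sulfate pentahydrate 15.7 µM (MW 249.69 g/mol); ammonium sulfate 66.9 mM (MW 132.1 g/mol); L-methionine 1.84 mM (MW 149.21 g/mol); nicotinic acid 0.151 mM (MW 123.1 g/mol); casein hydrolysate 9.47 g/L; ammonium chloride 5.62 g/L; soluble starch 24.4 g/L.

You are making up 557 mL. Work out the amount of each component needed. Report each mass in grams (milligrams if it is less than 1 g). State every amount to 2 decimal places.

copper sulfate pentahydrate 2.18 mg; ammonium sulfate 4.92 g; L-methionine 152.92 mg; nicotinic acid 10.35 mg; casein hydrolysate 5.27 g; ammonium chloride 3.13 g; soluble starch 13.59 g

Working volume: 557 mL = 0.557 L.
copper sulfate pentahydrate: 15.7 µmol/L × 249.69 g/mol × 0.557 L ÷ 1000 = 2.18 mg
ammonium sulfate: 66.9 mmol/L × 132.1 g/mol × 0.557 L ÷ 1000 = 4.92 g
L-methionine: 1.84 mmol/L × 149.21 mg/mmol × 0.557 L = 152.92 mg
nicotinic acid: 0.151 mmol/L × 123.1 mg/mmol × 0.557 L = 10.35 mg
casein hydrolysate: 9.47 g/L × 0.557 L = 5.27 g
ammonium chloride: 5.62 g/L × 0.557 L = 3.13 g
soluble starch: 24.4 g/L × 0.557 L = 13.59 g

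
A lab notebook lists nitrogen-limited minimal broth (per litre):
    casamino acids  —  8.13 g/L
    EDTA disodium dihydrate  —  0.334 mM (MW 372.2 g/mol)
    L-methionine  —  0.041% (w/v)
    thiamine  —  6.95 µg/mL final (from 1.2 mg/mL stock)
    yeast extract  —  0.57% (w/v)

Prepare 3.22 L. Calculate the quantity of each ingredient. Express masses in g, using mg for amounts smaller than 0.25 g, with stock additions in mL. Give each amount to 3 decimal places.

casamino acids 26.179 g; EDTA disodium dihydrate 0.400 g; L-methionine 1.320 g; thiamine 18.649 mL; yeast extract 18.354 g

Working volume: 3.22 L.
casamino acids: 8.13 g/L × 3.22 L = 26.179 g
EDTA disodium dihydrate: 0.334 mmol/L × 372.2 g/mol × 3.22 L ÷ 1000 = 0.400 g
L-methionine: 0.041% w/v = 0.41 g/L → 0.41 × 3.22 L = 1.320 g
thiamine: C1V1 = C2V2 → 6.95 µg/mL × 3220 mL ÷ 1200 µg/mL = 18.649 mL
yeast extract: 0.57% w/v = 5.7 g/L → 5.7 × 3.22 L = 18.354 g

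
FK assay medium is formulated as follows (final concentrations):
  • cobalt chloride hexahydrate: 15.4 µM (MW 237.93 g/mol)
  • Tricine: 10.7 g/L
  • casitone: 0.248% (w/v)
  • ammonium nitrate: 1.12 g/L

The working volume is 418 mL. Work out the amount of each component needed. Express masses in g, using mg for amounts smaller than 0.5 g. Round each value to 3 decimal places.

cobalt chloride hexahydrate 1.532 mg; Tricine 4.473 g; casitone 1.037 g; ammonium nitrate 468.160 mg

Target volume = 418 mL = 0.418 L.
cobalt chloride hexahydrate: 15.4 µmol/L × 237.93 g/mol × 0.418 L ÷ 1000 = 1.532 mg
Tricine: 10.7 g/L × 0.418 L = 4.473 g
casitone: 0.248 g per 100 mL × 418 mL ÷ 100 = 1.037 g
ammonium nitrate: 1.12 g/L × 0.418 L = 0.46816 g = 468.160 mg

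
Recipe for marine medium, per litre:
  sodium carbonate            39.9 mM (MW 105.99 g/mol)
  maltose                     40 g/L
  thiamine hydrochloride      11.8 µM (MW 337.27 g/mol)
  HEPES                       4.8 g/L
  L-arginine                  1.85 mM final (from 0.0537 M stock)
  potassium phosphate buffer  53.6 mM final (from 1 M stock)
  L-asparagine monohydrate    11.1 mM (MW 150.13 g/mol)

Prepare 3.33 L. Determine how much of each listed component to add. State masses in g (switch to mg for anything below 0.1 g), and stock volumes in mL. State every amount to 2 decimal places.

Scale factor relative to 1 L: 3.33.
sodium carbonate: 39.9 mmol/L × 105.99 g/mol × 3.33 L ÷ 1000 = 14.08 g
maltose: 40 g/L × 3.33 L = 133.20 g
thiamine hydrochloride: 11.8 µmol/L × 337.27 g/mol × 3.33 L ÷ 1000 = 13.25 mg
HEPES: 4.8 g/L × 3.33 L = 15.98 g
L-arginine: C1V1 = C2V2 → 1.85 mM × 3330 mL ÷ 53.7 mM = 114.72 mL
potassium phosphate buffer: dilute stock: 53.6 mM × 3330 mL ÷ 1000 mM = 178.49 mL
L-asparagine monohydrate: 11.1 mmol/L × 150.13 g/mol × 3.33 L ÷ 1000 = 5.55 g

sodium carbonate 14.08 g; maltose 133.20 g; thiamine hydrochloride 13.25 mg; HEPES 15.98 g; L-arginine 114.72 mL; potassium phosphate buffer 178.49 mL; L-asparagine monohydrate 5.55 g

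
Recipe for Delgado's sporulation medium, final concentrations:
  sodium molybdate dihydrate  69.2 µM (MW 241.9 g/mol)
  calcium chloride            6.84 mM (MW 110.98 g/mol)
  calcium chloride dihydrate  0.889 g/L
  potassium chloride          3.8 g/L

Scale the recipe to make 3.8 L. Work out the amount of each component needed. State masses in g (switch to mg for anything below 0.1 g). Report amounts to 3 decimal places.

Working volume: 3.8 L.
sodium molybdate dihydrate: 69.2 µmol/L × 241.9 g/mol × 3.8 L ÷ 1000 = 63.610 mg
calcium chloride: 6.84 mmol/L × 110.98 g/mol × 3.8 L ÷ 1000 = 2.885 g
calcium chloride dihydrate: 0.889 g/L × 3.8 L = 3.378 g
potassium chloride: 3.8 g/L × 3.8 L = 14.440 g

sodium molybdate dihydrate 63.610 mg; calcium chloride 2.885 g; calcium chloride dihydrate 3.378 g; potassium chloride 14.440 g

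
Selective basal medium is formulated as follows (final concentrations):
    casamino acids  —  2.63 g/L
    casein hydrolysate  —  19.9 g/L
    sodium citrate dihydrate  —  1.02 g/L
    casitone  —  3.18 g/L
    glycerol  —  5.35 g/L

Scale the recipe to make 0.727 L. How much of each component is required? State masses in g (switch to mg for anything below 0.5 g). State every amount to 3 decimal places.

Scale factor relative to 1 L: 0.727.
casamino acids: 2.63 g/L × 0.727 L = 1.912 g
casein hydrolysate: 19.9 g/L × 0.727 L = 14.467 g
sodium citrate dihydrate: 1.02 g/L × 0.727 L = 0.742 g
casitone: 3.18 g/L × 0.727 L = 2.312 g
glycerol: 5.35 g/L × 0.727 L = 3.889 g

casamino acids 1.912 g; casein hydrolysate 14.467 g; sodium citrate dihydrate 0.742 g; casitone 2.312 g; glycerol 3.889 g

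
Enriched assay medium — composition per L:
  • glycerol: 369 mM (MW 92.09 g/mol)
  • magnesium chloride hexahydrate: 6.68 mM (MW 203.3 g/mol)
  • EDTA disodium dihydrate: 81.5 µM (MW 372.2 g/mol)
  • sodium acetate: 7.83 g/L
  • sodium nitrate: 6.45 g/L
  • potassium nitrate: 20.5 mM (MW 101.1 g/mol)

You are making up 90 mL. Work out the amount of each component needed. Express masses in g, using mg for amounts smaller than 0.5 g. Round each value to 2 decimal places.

glycerol 3.06 g; magnesium chloride hexahydrate 122.22 mg; EDTA disodium dihydrate 2.73 mg; sodium acetate 0.70 g; sodium nitrate 0.58 g; potassium nitrate 186.53 mg

Working volume: 90 mL = 0.09 L.
glycerol: 369 mmol/L × 92.09 g/mol × 0.09 L ÷ 1000 = 3.06 g
magnesium chloride hexahydrate: 6.68 mmol/L × 203.3 mg/mmol × 0.09 L = 122.22 mg
EDTA disodium dihydrate: 81.5 µmol/L × 372.2 g/mol × 0.09 L ÷ 1000 = 2.73 mg
sodium acetate: 7.83 g/L × 0.09 L = 0.70 g
sodium nitrate: 6.45 g/L × 0.09 L = 0.58 g
potassium nitrate: 20.5 mmol/L × 101.1 mg/mmol × 0.09 L = 186.53 mg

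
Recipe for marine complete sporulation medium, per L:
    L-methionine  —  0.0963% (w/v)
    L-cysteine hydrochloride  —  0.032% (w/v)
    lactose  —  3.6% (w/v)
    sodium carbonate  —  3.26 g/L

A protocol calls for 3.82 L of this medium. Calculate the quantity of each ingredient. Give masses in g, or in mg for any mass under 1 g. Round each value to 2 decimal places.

L-methionine 3.68 g; L-cysteine hydrochloride 1.22 g; lactose 137.52 g; sodium carbonate 12.45 g

Scale factor relative to 1 L: 3.82.
L-methionine: 0.0963% w/v = 0.963 g/L → 0.963 × 3.82 L = 3.68 g
L-cysteine hydrochloride: 0.032% w/v = 0.32 g/L → 0.32 × 3.82 L = 1.22 g
lactose: 3.6 g per 100 mL × 3820 mL ÷ 100 = 137.52 g
sodium carbonate: 3.26 g/L × 3.82 L = 12.45 g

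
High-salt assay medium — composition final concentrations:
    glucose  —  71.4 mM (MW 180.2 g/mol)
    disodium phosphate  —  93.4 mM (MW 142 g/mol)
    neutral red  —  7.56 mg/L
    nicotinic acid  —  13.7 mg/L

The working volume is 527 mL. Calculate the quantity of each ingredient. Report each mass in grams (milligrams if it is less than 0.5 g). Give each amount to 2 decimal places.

glucose 6.78 g; disodium phosphate 6.99 g; neutral red 3.98 mg; nicotinic acid 7.22 mg

Working volume: 527 mL = 0.527 L.
glucose: 71.4 mmol/L × 180.2 g/mol × 0.527 L ÷ 1000 = 6.78 g
disodium phosphate: 93.4 mmol/L × 142 g/mol × 0.527 L ÷ 1000 = 6.99 g
neutral red: 7.56 mg/L × 0.527 L = 3.98 mg
nicotinic acid: 13.7 mg/L × 0.527 L = 7.22 mg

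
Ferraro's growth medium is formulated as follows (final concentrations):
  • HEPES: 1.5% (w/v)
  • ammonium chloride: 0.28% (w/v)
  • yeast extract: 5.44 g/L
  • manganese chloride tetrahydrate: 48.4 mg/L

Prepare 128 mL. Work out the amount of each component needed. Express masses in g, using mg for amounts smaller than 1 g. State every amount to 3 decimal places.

Working volume: 128 mL = 0.128 L.
HEPES: 1.5 g per 100 mL × 128 mL ÷ 100 = 1.920 g
ammonium chloride: 0.28% w/v = 2.8 g/L → 2.8 × 0.128 L = 0.3584 g = 358.400 mg
yeast extract: 5.44 g/L × 0.128 L = 0.69632 g = 696.320 mg
manganese chloride tetrahydrate: 48.4 mg/L × 0.128 L = 6.195 mg

HEPES 1.920 g; ammonium chloride 358.400 mg; yeast extract 696.320 mg; manganese chloride tetrahydrate 6.195 mg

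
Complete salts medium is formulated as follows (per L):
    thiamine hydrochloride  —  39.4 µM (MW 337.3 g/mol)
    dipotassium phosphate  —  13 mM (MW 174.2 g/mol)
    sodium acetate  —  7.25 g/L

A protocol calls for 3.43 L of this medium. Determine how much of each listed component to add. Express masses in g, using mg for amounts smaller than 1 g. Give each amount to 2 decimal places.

thiamine hydrochloride 45.58 mg; dipotassium phosphate 7.77 g; sodium acetate 24.87 g

Working volume: 3.43 L.
thiamine hydrochloride: 39.4 µmol/L × 337.3 g/mol × 3.43 L ÷ 1000 = 45.58 mg
dipotassium phosphate: 13 mmol/L × 174.2 g/mol × 3.43 L ÷ 1000 = 7.77 g
sodium acetate: 7.25 g/L × 3.43 L = 24.87 g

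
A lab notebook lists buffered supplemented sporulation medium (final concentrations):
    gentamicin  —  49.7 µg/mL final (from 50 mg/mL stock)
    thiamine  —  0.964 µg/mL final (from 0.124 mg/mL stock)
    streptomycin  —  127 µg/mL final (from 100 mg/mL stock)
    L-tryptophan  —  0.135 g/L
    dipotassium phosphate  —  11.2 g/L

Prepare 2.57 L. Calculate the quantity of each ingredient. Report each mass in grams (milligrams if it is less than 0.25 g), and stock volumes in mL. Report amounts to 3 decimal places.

Working volume: 2.57 L.
gentamicin: C1V1 = C2V2 → 49.7 µg/mL × 2570 mL ÷ 50000 µg/mL = 2.555 mL
thiamine: C1V1 = C2V2 → 0.964 µg/mL × 2570 mL ÷ 124 µg/mL = 19.980 mL
streptomycin: C1V1 = C2V2 → 127 µg/mL × 2570 mL ÷ 100000 µg/mL = 3.264 mL
L-tryptophan: 0.135 g/L × 2.57 L = 0.347 g
dipotassium phosphate: 11.2 g/L × 2.57 L = 28.784 g

gentamicin 2.555 mL; thiamine 19.980 mL; streptomycin 3.264 mL; L-tryptophan 0.347 g; dipotassium phosphate 28.784 g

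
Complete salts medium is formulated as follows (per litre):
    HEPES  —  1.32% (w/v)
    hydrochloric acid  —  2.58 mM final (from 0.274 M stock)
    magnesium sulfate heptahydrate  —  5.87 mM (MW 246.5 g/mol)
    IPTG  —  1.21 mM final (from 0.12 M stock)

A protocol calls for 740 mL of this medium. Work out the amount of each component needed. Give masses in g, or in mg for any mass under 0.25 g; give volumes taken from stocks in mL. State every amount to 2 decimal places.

HEPES 9.77 g; hydrochloric acid 6.97 mL; magnesium sulfate heptahydrate 1.07 g; IPTG 7.46 mL

Working volume: 740 mL = 0.74 L.
HEPES: 1.32 g per 100 mL × 740 mL ÷ 100 = 9.77 g
hydrochloric acid: V = C2·V2/C1 = 2.58 mM × 740 mL ÷ 274 mM = 6.97 mL
magnesium sulfate heptahydrate: 5.87 mmol/L × 246.5 g/mol × 0.74 L ÷ 1000 = 1.07 g
IPTG: dilute stock: 1.21 mM × 740 mL ÷ 120 mM = 7.46 mL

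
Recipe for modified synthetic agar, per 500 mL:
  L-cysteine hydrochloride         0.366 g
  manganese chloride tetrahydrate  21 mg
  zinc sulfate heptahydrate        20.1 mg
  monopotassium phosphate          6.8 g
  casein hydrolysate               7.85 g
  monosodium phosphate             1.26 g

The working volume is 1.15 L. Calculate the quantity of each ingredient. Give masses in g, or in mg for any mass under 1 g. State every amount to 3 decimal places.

Scale factor = 1150 mL / 500 mL = 2.3.
L-cysteine hydrochloride: 0.366 g × (1150 mL / 500 mL) = 0.8418 g = 841.800 mg
manganese chloride tetrahydrate: 21 mg × (1150 mL / 500 mL) = 48.300 mg
zinc sulfate heptahydrate: 20.1 mg × (1150 mL / 500 mL) = 46.230 mg
monopotassium phosphate: 6.8 g × (1150 mL / 500 mL) = 15.640 g
casein hydrolysate: 7.85 g × (1150 mL / 500 mL) = 18.055 g
monosodium phosphate: 1.26 g × (1150 mL / 500 mL) = 2.898 g

L-cysteine hydrochloride 841.800 mg; manganese chloride tetrahydrate 48.300 mg; zinc sulfate heptahydrate 46.230 mg; monopotassium phosphate 15.640 g; casein hydrolysate 18.055 g; monosodium phosphate 2.898 g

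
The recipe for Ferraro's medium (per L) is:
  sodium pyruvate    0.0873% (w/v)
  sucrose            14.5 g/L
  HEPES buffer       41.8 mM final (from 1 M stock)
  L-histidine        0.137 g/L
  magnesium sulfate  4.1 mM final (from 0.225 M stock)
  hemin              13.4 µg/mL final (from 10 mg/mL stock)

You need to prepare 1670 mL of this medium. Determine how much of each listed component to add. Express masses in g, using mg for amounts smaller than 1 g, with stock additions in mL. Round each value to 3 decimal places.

sodium pyruvate 1.458 g; sucrose 24.215 g; HEPES buffer 69.806 mL; L-histidine 228.790 mg; magnesium sulfate 30.431 mL; hemin 2.238 mL

Target volume = 1670 mL = 1.67 L.
sodium pyruvate: 0.0873% w/v = 0.873 g/L → 0.873 × 1.67 L = 1.458 g
sucrose: 14.5 g/L × 1.67 L = 24.215 g
HEPES buffer: V = C2·V2/C1 = 41.8 mM × 1670 mL ÷ 1000 mM = 69.806 mL
L-histidine: 0.137 g/L × 1.67 L = 0.22879 g = 228.790 mg
magnesium sulfate: dilute stock: 4.1 mM × 1670 mL ÷ 225 mM = 30.431 mL
hemin: C1V1 = C2V2 → 13.4 µg/mL × 1670 mL ÷ 10000 µg/mL = 2.238 mL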